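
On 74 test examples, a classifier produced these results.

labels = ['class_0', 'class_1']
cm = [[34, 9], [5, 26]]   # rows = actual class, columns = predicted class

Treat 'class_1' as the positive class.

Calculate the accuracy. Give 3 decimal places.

Accuracy = (TP+TN)/N = (26+34)/74 = 0.811

0.811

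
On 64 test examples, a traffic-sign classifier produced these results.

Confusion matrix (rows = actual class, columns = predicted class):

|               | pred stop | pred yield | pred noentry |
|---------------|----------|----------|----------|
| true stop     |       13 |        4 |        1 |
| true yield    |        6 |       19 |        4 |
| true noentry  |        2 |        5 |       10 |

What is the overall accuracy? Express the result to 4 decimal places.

0.6563

Accuracy = trace / total = (13+19+10=42) / 64 = 42/64 = 0.6563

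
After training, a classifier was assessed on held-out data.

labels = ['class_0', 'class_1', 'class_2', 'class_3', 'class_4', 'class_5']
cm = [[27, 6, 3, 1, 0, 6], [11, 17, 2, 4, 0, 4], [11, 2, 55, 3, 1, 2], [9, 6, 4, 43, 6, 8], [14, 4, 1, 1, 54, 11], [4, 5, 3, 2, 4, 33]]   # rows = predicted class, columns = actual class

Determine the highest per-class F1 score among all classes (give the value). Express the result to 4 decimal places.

Per-class F1 score (2·TP/(2·TP+FP+FN)):
  class_0: TP=27, FP=6+3+1+0+6=16, FN=11+11+9+14+4=49 → 54/119 = 0.45378
  class_1: TP=17, FP=11+2+4+0+4=21, FN=6+2+6+4+5=23 → 34/78 = 0.43590
  class_2: TP=55, FP=11+2+3+1+2=19, FN=3+2+4+1+3=13 → 110/142 = 0.77465
  class_3: TP=43, FP=9+6+4+6+8=33, FN=1+4+3+1+2=11 → 86/130 = 0.66154
  class_4: TP=54, FP=14+4+1+1+11=31, FN=0+0+1+6+4=11 → 108/150 = 0.72000
  class_5: TP=33, FP=4+5+3+2+4=18, FN=6+4+2+8+11=31 → 66/115 = 0.57391
Highest is class 'class_2' with F1 score = 0.7746.

0.7746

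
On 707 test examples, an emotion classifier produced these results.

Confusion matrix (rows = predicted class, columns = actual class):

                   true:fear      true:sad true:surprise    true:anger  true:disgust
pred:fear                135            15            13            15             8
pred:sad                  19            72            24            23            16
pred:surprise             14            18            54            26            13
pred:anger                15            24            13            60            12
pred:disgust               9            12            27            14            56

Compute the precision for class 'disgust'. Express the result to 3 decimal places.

0.475

precision = TP/(TP+FP).
disgust: TP=56, FP=9+12+27+14=62 → 56/118 = 0.4746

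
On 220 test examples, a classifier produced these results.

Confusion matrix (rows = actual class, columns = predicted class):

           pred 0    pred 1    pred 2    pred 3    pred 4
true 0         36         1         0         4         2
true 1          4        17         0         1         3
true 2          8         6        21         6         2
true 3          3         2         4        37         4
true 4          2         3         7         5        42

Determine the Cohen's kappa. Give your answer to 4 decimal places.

0.6146

Observed agreement pₒ = trace/N = 153/220 = 0.69545
Expected agreement pₑ = Σ (rowᵢ·colᵢ)/N² = (43·53 + 25·29 + 43·32 + 50·53 + 59·53)/220² = 0.20986
κ = (pₒ − pₑ)/(1 − pₑ) = (0.69545 − 0.20986)/(1 − 0.20986) = 0.6146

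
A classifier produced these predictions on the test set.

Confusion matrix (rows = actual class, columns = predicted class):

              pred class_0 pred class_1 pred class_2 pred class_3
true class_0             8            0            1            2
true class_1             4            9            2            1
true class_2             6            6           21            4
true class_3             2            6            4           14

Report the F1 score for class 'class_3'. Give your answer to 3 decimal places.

One-vs-rest for 'class_3': TP = diagonal; FP = other classes predicted 'class_3'; FN = 'class_3' predicted as other.
F1 score = 2·TP/(2·TP+FP+FN).
class_3: TP=14, FP=2+1+4=7, FN=2+6+4=12 → 28/47 = 0.5957

0.596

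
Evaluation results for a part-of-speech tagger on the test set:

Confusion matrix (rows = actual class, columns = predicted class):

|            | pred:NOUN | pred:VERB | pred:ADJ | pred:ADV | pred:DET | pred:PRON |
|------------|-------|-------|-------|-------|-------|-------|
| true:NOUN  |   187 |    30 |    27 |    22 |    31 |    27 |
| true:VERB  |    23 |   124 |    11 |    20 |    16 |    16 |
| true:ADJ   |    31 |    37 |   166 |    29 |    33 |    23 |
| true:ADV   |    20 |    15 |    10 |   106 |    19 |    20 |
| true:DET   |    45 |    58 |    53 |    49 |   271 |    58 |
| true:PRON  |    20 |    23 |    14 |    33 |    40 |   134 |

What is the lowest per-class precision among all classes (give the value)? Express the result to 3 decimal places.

0.409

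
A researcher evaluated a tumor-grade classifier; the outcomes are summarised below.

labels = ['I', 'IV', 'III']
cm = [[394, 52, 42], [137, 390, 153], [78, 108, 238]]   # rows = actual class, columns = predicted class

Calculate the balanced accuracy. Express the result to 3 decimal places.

0.647

Balanced accuracy = mean of per-class recall.
  I: recall = 394/488 = 0.8074
  IV: recall = 390/680 = 0.5735
  III: recall = 238/424 = 0.5613
Mean = (0.8074 + 0.5735 + 0.5613) / 3 = 0.647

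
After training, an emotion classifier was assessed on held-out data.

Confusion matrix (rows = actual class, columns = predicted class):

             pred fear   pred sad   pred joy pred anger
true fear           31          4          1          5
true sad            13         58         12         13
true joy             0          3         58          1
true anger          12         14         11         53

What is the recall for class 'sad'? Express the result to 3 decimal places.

0.604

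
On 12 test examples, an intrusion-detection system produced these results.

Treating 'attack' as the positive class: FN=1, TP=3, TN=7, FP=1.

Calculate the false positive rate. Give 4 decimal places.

FPR = FP/(FP+TN) = 1/(1+7) = 0.1250

0.1250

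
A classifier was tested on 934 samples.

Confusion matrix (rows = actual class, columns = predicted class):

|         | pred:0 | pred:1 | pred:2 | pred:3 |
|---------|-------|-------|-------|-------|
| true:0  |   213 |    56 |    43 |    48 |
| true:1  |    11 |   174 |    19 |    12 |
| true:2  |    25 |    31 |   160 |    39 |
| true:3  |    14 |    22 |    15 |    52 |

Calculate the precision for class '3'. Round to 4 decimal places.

0.3444

Treat '3' as positive and all other classes as negative.
precision = TP/(TP+FP).
3: TP=52, FP=48+12+39=99 → 52/151 = 0.34437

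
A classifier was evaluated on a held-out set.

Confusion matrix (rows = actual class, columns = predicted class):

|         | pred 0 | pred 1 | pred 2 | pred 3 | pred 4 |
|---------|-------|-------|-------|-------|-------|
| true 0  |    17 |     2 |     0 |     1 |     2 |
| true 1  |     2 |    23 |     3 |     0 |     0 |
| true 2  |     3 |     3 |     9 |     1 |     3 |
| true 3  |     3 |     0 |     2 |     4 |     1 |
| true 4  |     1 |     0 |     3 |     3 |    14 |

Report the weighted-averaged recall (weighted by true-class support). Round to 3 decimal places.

0.670

Per-class recall (TP/(TP+FN)):
  0: TP=17, FN=2+0+1+2=5 → 17/22 = 0.7727
  1: TP=23, FN=2+3+0+0=5 → 23/28 = 0.8214
  2: TP=9, FN=3+3+1+3=10 → 9/19 = 0.4737
  3: TP=4, FN=3+0+2+1=6 → 4/10 = 0.4000
  4: TP=14, FN=1+0+3+3=7 → 14/21 = 0.6667
Weighted-recall = Σ (supportᵢ/N)·recallᵢ with N=100: (22/100)·0.7727 + (28/100)·0.8214 + (19/100)·0.4737 + (10/100)·0.4000 + (21/100)·0.6667 = 0.670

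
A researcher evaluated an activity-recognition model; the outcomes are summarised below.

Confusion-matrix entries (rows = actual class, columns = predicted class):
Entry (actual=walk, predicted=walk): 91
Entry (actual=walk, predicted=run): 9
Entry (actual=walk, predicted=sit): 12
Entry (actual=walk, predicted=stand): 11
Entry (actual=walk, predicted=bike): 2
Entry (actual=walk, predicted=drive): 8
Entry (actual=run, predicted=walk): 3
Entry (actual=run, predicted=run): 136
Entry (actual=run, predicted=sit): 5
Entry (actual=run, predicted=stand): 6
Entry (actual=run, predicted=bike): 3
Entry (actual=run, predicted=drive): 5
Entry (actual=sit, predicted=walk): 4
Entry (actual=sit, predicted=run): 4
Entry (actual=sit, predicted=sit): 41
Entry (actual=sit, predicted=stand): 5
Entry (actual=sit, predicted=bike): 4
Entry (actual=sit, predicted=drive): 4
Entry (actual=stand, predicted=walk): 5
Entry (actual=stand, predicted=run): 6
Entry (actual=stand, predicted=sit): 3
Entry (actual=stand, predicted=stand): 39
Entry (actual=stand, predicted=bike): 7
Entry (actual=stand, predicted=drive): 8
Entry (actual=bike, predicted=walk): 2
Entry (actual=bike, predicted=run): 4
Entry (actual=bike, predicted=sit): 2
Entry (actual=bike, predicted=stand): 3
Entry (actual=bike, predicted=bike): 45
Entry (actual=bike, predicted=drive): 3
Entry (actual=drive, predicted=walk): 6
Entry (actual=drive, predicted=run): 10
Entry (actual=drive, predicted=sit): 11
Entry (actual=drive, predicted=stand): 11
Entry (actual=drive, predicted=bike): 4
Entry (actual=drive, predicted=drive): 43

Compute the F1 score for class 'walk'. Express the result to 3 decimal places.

0.746

Treat 'walk' as positive and all other classes as negative.
F1 score = 2·TP/(2·TP+FP+FN).
walk: TP=91, FP=3+4+5+2+6=20, FN=9+12+11+2+8=42 → 182/244 = 0.7459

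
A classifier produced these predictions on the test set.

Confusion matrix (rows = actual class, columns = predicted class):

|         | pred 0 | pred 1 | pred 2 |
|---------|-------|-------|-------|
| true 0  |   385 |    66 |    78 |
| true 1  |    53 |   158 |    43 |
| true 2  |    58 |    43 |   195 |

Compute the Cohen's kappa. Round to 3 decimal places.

0.503

Observed agreement pₒ = trace/N = 738/1079 = 0.6840
Expected agreement pₑ = Σ (rowᵢ·colᵢ)/N² = (529·496 + 254·267 + 296·316)/1079² = 0.3640
κ = (pₒ − pₑ)/(1 − pₑ) = (0.6840 − 0.3640)/(1 − 0.3640) = 0.503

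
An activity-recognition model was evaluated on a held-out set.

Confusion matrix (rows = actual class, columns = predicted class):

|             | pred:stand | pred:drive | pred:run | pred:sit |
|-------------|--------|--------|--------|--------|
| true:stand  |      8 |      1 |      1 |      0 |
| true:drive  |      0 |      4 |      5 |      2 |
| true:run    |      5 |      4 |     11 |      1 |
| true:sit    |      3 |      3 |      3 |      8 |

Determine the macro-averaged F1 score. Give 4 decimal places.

0.5178

Per-class F1 score (2·TP/(2·TP+FP+FN)):
  stand: TP=8, FP=0+5+3=8, FN=1+1+0=2 → 16/26 = 0.61538
  drive: TP=4, FP=1+4+3=8, FN=0+5+2=7 → 8/23 = 0.34783
  run: TP=11, FP=1+5+3=9, FN=5+4+1=10 → 22/41 = 0.53659
  sit: TP=8, FP=0+2+1=3, FN=3+3+3=9 → 16/28 = 0.57143
Macro-F1 score = mean = (0.61538 + 0.34783 + 0.53659 + 0.57143) / 4 = 0.5178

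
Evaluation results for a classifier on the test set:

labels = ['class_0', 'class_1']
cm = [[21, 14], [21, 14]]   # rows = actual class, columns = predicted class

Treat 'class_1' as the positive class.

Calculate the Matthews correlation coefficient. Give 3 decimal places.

0.000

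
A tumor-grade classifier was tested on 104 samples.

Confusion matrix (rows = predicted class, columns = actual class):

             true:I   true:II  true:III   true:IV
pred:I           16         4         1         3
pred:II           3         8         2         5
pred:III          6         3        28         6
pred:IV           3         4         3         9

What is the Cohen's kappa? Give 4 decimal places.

0.4341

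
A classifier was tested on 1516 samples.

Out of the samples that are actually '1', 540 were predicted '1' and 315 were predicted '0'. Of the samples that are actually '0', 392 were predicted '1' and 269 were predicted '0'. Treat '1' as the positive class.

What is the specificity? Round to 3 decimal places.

0.407

Specificity = TN/(TN+FP) = 269/(269+392) = 0.407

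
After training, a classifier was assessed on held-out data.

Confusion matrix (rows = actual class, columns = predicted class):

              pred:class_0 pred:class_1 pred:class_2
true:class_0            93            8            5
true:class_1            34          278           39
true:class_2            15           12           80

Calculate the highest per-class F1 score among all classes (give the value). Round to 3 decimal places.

0.857

Per-class F1 score (2·TP/(2·TP+FP+FN)):
  class_0: TP=93, FP=34+15=49, FN=8+5=13 → 186/248 = 0.7500
  class_1: TP=278, FP=8+12=20, FN=34+39=73 → 556/649 = 0.8567
  class_2: TP=80, FP=5+39=44, FN=15+12=27 → 160/231 = 0.6926
Highest is class 'class_1' with F1 score = 0.857.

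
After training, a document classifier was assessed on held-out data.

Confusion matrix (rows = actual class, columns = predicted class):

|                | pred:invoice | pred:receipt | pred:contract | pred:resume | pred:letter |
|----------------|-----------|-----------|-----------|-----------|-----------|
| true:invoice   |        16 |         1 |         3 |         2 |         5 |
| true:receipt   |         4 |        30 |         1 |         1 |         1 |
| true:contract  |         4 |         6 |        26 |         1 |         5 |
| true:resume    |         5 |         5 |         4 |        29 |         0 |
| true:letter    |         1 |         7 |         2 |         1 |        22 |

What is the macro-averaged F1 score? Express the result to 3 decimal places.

0.669

Per-class F1 score (2·TP/(2·TP+FP+FN)):
  invoice: TP=16, FP=4+4+5+1=14, FN=1+3+2+5=11 → 32/57 = 0.5614
  receipt: TP=30, FP=1+6+5+7=19, FN=4+1+1+1=7 → 60/86 = 0.6977
  contract: TP=26, FP=3+1+4+2=10, FN=4+6+1+5=16 → 52/78 = 0.6667
  resume: TP=29, FP=2+1+1+1=5, FN=5+5+4+0=14 → 58/77 = 0.7532
  letter: TP=22, FP=5+1+5+0=11, FN=1+7+2+1=11 → 44/66 = 0.6667
Macro-F1 score = mean = (0.5614 + 0.6977 + 0.6667 + 0.7532 + 0.6667) / 5 = 0.669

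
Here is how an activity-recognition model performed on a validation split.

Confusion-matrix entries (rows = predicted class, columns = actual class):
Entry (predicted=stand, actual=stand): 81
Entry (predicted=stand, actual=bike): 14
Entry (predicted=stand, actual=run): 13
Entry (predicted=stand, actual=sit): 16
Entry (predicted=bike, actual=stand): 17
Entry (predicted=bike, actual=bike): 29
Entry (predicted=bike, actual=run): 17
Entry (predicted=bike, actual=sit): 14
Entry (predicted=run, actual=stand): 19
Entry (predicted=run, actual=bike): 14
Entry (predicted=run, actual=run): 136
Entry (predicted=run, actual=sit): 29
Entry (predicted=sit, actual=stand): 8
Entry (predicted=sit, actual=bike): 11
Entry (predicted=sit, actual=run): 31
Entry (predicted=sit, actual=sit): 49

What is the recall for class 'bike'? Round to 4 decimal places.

0.4265

recall = TP/(TP+FN).
bike: TP=29, FN=14+14+11=39 → 29/68 = 0.42647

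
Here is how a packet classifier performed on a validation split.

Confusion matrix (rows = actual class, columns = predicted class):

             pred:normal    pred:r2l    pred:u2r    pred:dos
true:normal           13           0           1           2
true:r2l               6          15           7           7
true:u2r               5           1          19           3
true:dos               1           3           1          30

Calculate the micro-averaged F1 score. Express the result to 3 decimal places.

Micro-averaging pools counts across classes: ΣTP=77, ΣFP=37, ΣFN=37.
Micro-F1 score = 2·TP/(2·TP+FP+FN) on pooled counts = 0.675 (equals overall accuracy in single-label multiclass).

0.675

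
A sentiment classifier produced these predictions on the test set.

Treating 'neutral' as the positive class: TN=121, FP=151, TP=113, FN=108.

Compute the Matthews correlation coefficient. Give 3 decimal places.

-0.044

MCC = (TP·TN − FP·FN) / √((TP+FP)(TP+FN)(TN+FP)(TN+FN))
Numerator = 113·121 − 151·108 = -2635
Denominator = √(264·221·272·229) = √3634131072 = 60283.7546
MCC = -2635 / 60283.7546 = -0.044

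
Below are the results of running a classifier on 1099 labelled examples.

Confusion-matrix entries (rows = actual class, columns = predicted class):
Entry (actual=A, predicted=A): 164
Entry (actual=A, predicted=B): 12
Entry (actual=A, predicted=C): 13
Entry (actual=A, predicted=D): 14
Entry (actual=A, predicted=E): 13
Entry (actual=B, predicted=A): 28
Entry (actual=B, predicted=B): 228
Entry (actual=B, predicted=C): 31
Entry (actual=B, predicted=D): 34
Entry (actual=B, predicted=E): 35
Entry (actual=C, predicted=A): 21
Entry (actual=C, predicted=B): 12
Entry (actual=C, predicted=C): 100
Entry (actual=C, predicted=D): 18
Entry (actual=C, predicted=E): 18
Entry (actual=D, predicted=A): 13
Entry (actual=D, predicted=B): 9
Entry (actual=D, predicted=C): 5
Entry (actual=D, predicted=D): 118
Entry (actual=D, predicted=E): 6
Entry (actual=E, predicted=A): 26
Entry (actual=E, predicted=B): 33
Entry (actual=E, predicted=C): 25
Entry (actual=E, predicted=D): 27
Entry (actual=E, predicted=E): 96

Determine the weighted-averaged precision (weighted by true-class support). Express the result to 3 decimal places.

Per-class precision (TP/(TP+FP)):
  A: TP=164, FP=28+21+13+26=88 → 164/252 = 0.6508
  B: TP=228, FP=12+12+9+33=66 → 228/294 = 0.7755
  C: TP=100, FP=13+31+5+25=74 → 100/174 = 0.5747
  D: TP=118, FP=14+34+18+27=93 → 118/211 = 0.5592
  E: TP=96, FP=13+35+18+6=72 → 96/168 = 0.5714
Weighted-precision = Σ (supportᵢ/N)·precisionᵢ with N=1099: (216/1099)·0.6508 + (356/1099)·0.7755 + (169/1099)·0.5747 + (151/1099)·0.5592 + (207/1099)·0.5714 = 0.652

0.652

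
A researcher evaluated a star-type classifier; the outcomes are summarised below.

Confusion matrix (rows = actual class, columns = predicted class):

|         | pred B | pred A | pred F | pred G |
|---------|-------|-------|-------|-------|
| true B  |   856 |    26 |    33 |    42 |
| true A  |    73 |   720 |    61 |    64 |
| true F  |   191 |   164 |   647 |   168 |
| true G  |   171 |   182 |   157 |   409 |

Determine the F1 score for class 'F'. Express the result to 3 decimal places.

Treat 'F' as positive and all other classes as negative.
F1 score = 2·TP/(2·TP+FP+FN).
F: TP=647, FP=33+61+157=251, FN=191+164+168=523 → 1294/2068 = 0.6257

0.626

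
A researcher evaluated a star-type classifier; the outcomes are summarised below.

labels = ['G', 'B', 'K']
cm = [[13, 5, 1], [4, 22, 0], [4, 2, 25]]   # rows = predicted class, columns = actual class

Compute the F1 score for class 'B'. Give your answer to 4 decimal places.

Take TP from the diagonal, FP from the rest of the 'B' prediction marginal, FN from the rest of the 'B' actual marginal.
F1 score = 2·TP/(2·TP+FP+FN).
B: TP=22, FP=4+0=4, FN=5+2=7 → 44/55 = 0.80000

0.8000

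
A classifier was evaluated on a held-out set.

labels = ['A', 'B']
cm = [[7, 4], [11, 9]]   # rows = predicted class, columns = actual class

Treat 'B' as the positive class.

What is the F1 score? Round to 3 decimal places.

0.545

Precision = TP/(TP+FP) = 9/20 = 0.4500
Recall = TP/(TP+FN) = 9/13 = 0.6923
F1 = 2·TP/(2·TP+FP+FN) = 18/33 = 0.545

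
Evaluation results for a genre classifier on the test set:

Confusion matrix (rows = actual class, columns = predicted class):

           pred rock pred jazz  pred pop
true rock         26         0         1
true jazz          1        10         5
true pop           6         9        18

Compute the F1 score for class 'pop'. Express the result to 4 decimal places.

0.6316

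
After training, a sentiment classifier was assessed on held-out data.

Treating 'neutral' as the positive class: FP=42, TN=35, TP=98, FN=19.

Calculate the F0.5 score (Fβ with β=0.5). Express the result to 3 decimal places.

0.724

Fβ = (1+β²)·TP / ((1+β²)·TP + β²·FN + FP), with β²=1/4
= 1.25·98 / (1.25·98 + 0.25·19 + 42) = 0.724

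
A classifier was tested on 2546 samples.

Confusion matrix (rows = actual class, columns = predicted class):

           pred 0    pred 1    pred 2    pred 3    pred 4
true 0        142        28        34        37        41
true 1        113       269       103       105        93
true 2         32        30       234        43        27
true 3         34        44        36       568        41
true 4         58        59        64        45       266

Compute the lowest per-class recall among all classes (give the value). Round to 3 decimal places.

Per-class recall (TP/(TP+FN)):
  0: TP=142, FN=28+34+37+41=140 → 142/282 = 0.5035
  1: TP=269, FN=113+103+105+93=414 → 269/683 = 0.3939
  2: TP=234, FN=32+30+43+27=132 → 234/366 = 0.6393
  3: TP=568, FN=34+44+36+41=155 → 568/723 = 0.7856
  4: TP=266, FN=58+59+64+45=226 → 266/492 = 0.5407
Lowest is class '1' with recall = 0.394.

0.394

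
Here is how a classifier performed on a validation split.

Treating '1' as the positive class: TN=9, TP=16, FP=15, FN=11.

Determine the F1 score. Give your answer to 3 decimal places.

0.552

Precision = TP/(TP+FP) = 16/31 = 0.5161
Recall = TP/(TP+FN) = 16/27 = 0.5926
F1 = 2·TP/(2·TP+FP+FN) = 32/58 = 0.552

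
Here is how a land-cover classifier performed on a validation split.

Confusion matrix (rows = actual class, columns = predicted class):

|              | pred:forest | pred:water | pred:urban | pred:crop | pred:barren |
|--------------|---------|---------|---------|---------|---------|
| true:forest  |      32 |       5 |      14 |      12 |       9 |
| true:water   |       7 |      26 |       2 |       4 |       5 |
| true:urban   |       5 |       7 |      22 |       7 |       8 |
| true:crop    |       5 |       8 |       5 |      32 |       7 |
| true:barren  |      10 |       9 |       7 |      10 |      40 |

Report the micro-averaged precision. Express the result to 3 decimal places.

Micro-averaging pools counts across classes: ΣTP=152, ΣFP=146, ΣFN=146.
Micro-precision = TP/(TP+FP) on pooled counts = 0.510 (equals overall accuracy in single-label multiclass).

0.510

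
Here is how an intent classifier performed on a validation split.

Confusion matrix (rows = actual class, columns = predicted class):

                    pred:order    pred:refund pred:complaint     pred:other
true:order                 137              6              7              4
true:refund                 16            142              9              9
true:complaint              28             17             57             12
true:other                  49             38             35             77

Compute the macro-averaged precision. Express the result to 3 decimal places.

0.644

Per-class precision (TP/(TP+FP)):
  order: TP=137, FP=16+28+49=93 → 137/230 = 0.5957
  refund: TP=142, FP=6+17+38=61 → 142/203 = 0.6995
  complaint: TP=57, FP=7+9+35=51 → 57/108 = 0.5278
  other: TP=77, FP=4+9+12=25 → 77/102 = 0.7549
Macro-precision = mean = (0.5957 + 0.6995 + 0.5278 + 0.7549) / 4 = 0.644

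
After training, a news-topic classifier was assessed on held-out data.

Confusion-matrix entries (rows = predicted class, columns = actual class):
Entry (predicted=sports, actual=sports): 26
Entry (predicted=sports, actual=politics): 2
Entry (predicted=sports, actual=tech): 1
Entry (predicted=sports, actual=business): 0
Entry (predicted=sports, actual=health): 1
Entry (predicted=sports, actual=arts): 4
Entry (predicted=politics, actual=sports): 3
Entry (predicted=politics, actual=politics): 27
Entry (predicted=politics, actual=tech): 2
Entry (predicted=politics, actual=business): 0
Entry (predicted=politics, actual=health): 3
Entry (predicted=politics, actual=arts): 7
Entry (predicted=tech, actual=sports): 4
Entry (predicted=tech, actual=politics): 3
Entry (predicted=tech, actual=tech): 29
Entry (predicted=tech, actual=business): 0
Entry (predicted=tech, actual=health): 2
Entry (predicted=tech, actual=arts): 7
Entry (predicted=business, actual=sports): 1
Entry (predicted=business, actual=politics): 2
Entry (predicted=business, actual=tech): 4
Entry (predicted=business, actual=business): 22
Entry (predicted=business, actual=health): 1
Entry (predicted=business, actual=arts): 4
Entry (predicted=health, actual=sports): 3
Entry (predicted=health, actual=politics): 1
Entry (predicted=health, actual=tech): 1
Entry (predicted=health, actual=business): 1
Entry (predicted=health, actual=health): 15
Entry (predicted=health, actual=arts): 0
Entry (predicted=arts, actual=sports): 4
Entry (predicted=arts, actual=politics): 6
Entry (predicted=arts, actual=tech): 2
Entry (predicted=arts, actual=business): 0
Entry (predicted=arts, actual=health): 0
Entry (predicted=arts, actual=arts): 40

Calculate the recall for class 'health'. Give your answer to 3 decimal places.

0.682

One-vs-rest for 'health': TP = diagonal; FP = other classes predicted 'health'; FN = 'health' predicted as other.
recall = TP/(TP+FN).
health: TP=15, FN=1+3+2+1+0=7 → 15/22 = 0.6818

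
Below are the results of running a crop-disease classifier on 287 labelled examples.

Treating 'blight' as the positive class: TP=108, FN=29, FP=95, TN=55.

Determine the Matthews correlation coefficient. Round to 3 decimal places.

0.170

MCC = (TP·TN − FP·FN) / √((TP+FP)(TP+FN)(TN+FP)(TN+FN))
Numerator = 108·55 − 95·29 = 3185
Denominator = √(203·137·150·84) = √350418600 = 18719.4711
MCC = 3185 / 18719.4711 = 0.170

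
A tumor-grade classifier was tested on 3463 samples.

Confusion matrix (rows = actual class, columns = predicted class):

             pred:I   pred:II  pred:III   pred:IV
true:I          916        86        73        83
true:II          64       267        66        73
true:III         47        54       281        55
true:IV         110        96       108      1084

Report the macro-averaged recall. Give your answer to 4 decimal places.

Per-class recall (TP/(TP+FN)):
  I: TP=916, FN=86+73+83=242 → 916/1158 = 0.79102
  II: TP=267, FN=64+66+73=203 → 267/470 = 0.56809
  III: TP=281, FN=47+54+55=156 → 281/437 = 0.64302
  IV: TP=1084, FN=110+96+108=314 → 1084/1398 = 0.77539
Macro-recall = mean = (0.79102 + 0.56809 + 0.64302 + 0.77539) / 4 = 0.6944

0.6944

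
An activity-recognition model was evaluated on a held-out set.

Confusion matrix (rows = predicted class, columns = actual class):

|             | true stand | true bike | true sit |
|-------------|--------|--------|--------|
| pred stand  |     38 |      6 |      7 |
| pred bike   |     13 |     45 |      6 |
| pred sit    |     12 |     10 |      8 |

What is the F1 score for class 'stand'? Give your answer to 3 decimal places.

Take TP from the diagonal, FP from the rest of the 'stand' prediction marginal, FN from the rest of the 'stand' actual marginal.
F1 score = 2·TP/(2·TP+FP+FN).
stand: TP=38, FP=6+7=13, FN=13+12=25 → 76/114 = 0.6667

0.667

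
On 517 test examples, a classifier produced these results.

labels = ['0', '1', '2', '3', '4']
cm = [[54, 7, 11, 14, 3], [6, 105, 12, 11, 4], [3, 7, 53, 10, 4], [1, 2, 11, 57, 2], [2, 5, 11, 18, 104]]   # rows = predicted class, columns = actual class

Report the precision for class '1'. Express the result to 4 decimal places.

One-vs-rest for '1': TP = diagonal; FP = other classes predicted '1'; FN = '1' predicted as other.
precision = TP/(TP+FP).
1: TP=105, FP=6+12+11+4=33 → 105/138 = 0.76087

0.7609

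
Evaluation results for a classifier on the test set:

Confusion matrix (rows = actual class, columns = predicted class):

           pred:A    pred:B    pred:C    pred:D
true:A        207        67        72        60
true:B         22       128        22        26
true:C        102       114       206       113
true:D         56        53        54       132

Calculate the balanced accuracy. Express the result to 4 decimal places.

Balanced accuracy = mean of per-class recall.
  A: recall = 207/406 = 0.50985
  B: recall = 128/198 = 0.64646
  C: recall = 206/535 = 0.38505
  D: recall = 132/295 = 0.44746
Mean = (0.50985 + 0.64646 + 0.38505 + 0.44746) / 4 = 0.4972

0.4972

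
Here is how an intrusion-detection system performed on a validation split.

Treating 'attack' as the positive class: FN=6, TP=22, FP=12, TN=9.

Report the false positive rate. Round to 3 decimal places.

FPR = FP/(FP+TN) = 12/(12+9) = 0.571

0.571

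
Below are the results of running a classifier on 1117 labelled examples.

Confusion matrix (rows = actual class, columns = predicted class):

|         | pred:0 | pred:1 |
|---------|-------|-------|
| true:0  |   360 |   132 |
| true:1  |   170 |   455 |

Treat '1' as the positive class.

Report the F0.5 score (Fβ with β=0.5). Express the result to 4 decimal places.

0.7652

Fβ = (1+β²)·TP / ((1+β²)·TP + β²·FN + FP), with β²=1/4
= 1.25·455 / (1.25·455 + 0.25·170 + 132) = 0.7652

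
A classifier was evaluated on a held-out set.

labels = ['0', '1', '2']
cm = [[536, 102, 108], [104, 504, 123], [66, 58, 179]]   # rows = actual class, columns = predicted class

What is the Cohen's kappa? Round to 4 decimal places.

0.5086

Observed agreement pₒ = trace/N = 1219/1780 = 0.68483
Expected agreement pₑ = Σ (rowᵢ·colᵢ)/N² = (746·706 + 731·664 + 303·410)/1780² = 0.35863
κ = (pₒ − pₑ)/(1 − pₑ) = (0.68483 − 0.35863)/(1 − 0.35863) = 0.5086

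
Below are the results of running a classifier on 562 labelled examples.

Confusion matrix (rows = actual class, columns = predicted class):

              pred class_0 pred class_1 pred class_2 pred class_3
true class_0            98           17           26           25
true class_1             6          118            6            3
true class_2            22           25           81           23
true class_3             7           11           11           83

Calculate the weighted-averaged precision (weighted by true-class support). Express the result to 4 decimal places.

0.6799

Per-class precision (TP/(TP+FP)):
  class_0: TP=98, FP=6+22+7=35 → 98/133 = 0.73684
  class_1: TP=118, FP=17+25+11=53 → 118/171 = 0.69006
  class_2: TP=81, FP=26+6+11=43 → 81/124 = 0.65323
  class_3: TP=83, FP=25+3+23=51 → 83/134 = 0.61940
Weighted-precision = Σ (supportᵢ/N)·precisionᵢ with N=562: (166/562)·0.73684 + (133/562)·0.69006 + (151/562)·0.65323 + (112/562)·0.61940 = 0.6799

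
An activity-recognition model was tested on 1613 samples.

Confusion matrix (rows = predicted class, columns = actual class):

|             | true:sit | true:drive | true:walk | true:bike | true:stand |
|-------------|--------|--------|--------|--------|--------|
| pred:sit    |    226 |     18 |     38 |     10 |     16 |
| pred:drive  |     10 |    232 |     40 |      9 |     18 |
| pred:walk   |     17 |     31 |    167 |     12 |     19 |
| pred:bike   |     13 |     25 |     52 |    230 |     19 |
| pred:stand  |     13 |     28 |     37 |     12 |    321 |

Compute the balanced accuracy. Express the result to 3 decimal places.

Balanced accuracy = mean of per-class recall.
  sit: recall = 226/279 = 0.8100
  drive: recall = 232/334 = 0.6946
  walk: recall = 167/334 = 0.5000
  bike: recall = 230/273 = 0.8425
  stand: recall = 321/393 = 0.8168
Mean = (0.8100 + 0.6946 + 0.5000 + 0.8425 + 0.8168) / 5 = 0.733

0.733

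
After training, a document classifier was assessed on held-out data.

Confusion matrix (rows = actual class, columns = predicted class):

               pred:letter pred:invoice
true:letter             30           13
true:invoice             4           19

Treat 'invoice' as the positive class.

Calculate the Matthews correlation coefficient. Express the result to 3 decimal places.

0.499

MCC = (TP·TN − FP·FN) / √((TP+FP)(TP+FN)(TN+FP)(TN+FN))
Numerator = 19·30 − 13·4 = 518
Denominator = √(32·23·43·34) = √1076032 = 1037.3196
MCC = 518 / 1037.3196 = 0.499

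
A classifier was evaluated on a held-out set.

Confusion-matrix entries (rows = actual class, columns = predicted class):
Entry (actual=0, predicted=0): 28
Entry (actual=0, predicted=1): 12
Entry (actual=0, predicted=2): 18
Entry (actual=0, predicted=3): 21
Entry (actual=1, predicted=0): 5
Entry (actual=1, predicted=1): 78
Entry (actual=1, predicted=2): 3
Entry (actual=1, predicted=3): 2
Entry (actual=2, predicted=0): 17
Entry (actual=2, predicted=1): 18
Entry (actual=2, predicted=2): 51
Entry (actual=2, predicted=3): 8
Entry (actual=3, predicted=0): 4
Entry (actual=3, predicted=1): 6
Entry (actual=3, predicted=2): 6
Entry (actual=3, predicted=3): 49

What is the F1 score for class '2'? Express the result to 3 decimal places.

One-vs-rest for '2': TP = diagonal; FP = other classes predicted '2'; FN = '2' predicted as other.
F1 score = 2·TP/(2·TP+FP+FN).
2: TP=51, FP=18+3+6=27, FN=17+18+8=43 → 102/172 = 0.5930

0.593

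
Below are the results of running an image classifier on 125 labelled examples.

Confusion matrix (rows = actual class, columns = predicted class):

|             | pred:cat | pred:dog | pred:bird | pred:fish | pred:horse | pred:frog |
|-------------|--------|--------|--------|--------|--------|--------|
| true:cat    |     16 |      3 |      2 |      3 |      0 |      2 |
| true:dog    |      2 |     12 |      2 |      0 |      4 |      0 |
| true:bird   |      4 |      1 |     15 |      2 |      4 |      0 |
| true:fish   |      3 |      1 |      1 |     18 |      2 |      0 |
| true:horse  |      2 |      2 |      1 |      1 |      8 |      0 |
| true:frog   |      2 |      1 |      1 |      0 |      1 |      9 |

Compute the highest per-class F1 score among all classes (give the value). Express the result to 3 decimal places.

Per-class F1 score (2·TP/(2·TP+FP+FN)):
  cat: TP=16, FP=2+4+3+2+2=13, FN=3+2+3+0+2=10 → 32/55 = 0.5818
  dog: TP=12, FP=3+1+1+2+1=8, FN=2+2+0+4+0=8 → 24/40 = 0.6000
  bird: TP=15, FP=2+2+1+1+1=7, FN=4+1+2+4+0=11 → 30/48 = 0.6250
  fish: TP=18, FP=3+0+2+1+0=6, FN=3+1+1+2+0=7 → 36/49 = 0.7347
  horse: TP=8, FP=0+4+4+2+1=11, FN=2+2+1+1+0=6 → 16/33 = 0.4848
  frog: TP=9, FP=2+0+0+0+0=2, FN=2+1+1+0+1=5 → 18/25 = 0.7200
Highest is class 'fish' with F1 score = 0.735.

0.735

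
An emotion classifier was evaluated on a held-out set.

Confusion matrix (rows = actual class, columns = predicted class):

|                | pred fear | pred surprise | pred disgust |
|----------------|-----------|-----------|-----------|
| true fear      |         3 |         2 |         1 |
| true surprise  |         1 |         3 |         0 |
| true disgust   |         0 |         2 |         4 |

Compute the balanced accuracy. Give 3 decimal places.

Balanced accuracy = mean of per-class recall.
  fear: recall = 3/6 = 0.5000
  surprise: recall = 3/4 = 0.7500
  disgust: recall = 4/6 = 0.6667
Mean = (0.5000 + 0.7500 + 0.6667) / 3 = 0.639

0.639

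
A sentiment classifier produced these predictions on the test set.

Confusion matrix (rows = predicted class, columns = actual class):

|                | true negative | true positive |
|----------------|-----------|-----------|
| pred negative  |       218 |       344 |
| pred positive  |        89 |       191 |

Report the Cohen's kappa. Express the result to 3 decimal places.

Observed agreement pₒ = trace/N = 409/842 = 0.4857
Expected agreement pₑ = Σ (rowᵢ·colᵢ)/N² = (307·562 + 535·280)/842² = 0.4547
κ = (pₒ − pₑ)/(1 − pₑ) = (0.4857 − 0.4547)/(1 − 0.4547) = 0.057

0.057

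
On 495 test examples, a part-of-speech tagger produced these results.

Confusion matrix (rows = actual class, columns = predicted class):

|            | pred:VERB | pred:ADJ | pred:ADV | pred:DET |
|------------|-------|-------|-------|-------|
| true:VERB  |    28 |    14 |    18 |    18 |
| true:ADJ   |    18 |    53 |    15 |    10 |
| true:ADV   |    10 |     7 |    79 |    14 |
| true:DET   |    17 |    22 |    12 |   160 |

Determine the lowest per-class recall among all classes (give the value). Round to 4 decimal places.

0.3590

Per-class recall (TP/(TP+FN)):
  VERB: TP=28, FN=14+18+18=50 → 28/78 = 0.35897
  ADJ: TP=53, FN=18+15+10=43 → 53/96 = 0.55208
  ADV: TP=79, FN=10+7+14=31 → 79/110 = 0.71818
  DET: TP=160, FN=17+22+12=51 → 160/211 = 0.75829
Lowest is class 'VERB' with recall = 0.3590.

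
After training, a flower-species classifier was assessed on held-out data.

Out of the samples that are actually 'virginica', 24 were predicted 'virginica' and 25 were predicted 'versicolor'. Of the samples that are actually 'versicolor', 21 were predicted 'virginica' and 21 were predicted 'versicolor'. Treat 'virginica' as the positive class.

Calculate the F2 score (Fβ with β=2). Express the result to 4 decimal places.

Fβ = (1+β²)·TP / ((1+β²)·TP + β²·FN + FP), with β²=4
= 5·24 / (5·24 + 4·25 + 21) = 0.4979

0.4979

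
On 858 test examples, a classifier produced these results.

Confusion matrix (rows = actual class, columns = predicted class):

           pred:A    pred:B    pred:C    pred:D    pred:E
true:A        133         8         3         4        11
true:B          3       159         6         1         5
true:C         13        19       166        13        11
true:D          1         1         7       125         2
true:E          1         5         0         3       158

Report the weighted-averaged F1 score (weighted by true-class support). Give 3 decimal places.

0.862

Per-class F1 score (2·TP/(2·TP+FP+FN)):
  A: TP=133, FP=3+13+1+1=18, FN=8+3+4+11=26 → 266/310 = 0.8581
  B: TP=159, FP=8+19+1+5=33, FN=3+6+1+5=15 → 318/366 = 0.8689
  C: TP=166, FP=3+6+7+0=16, FN=13+19+13+11=56 → 332/404 = 0.8218
  D: TP=125, FP=4+1+13+3=21, FN=1+1+7+2=11 → 250/282 = 0.8865
  E: TP=158, FP=11+5+11+2=29, FN=1+5+0+3=9 → 316/354 = 0.8927
Weighted-F1 score = Σ (supportᵢ/N)·F1 scoreᵢ with N=858: (159/858)·0.8581 + (174/858)·0.8689 + (222/858)·0.8218 + (136/858)·0.8865 + (167/858)·0.8927 = 0.862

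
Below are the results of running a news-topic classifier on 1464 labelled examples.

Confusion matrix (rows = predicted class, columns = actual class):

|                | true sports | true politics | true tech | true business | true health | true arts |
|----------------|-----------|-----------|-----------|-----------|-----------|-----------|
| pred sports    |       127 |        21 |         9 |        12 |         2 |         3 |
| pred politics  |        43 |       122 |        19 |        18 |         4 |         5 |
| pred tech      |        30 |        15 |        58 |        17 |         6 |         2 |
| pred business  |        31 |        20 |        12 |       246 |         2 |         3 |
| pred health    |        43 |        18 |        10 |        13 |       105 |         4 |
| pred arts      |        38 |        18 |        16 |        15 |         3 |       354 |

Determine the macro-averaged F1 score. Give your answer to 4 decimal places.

Per-class F1 score (2·TP/(2·TP+FP+FN)):
  sports: TP=127, FP=21+9+12+2+3=47, FN=43+30+31+43+38=185 → 254/486 = 0.52263
  politics: TP=122, FP=43+19+18+4+5=89, FN=21+15+20+18+18=92 → 244/425 = 0.57412
  tech: TP=58, FP=30+15+17+6+2=70, FN=9+19+12+10+16=66 → 116/252 = 0.46032
  business: TP=246, FP=31+20+12+2+3=68, FN=12+18+17+13+15=75 → 492/635 = 0.77480
  health: TP=105, FP=43+18+10+13+4=88, FN=2+4+6+2+3=17 → 210/315 = 0.66667
  arts: TP=354, FP=38+18+16+15+3=90, FN=3+5+2+3+4=17 → 708/815 = 0.86871
Macro-F1 score = mean = (0.52263 + 0.57412 + 0.46032 + 0.77480 + 0.66667 + 0.86871) / 6 = 0.6445

0.6445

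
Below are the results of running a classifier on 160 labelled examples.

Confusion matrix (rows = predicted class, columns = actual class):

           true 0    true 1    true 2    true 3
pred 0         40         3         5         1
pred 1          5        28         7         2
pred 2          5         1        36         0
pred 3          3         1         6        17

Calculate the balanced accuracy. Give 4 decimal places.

Balanced accuracy = mean of per-class recall.
  0: recall = 40/53 = 0.75472
  1: recall = 28/33 = 0.84848
  2: recall = 36/54 = 0.66667
  3: recall = 17/20 = 0.85000
Mean = (0.75472 + 0.84848 + 0.66667 + 0.85000) / 4 = 0.7800

0.7800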